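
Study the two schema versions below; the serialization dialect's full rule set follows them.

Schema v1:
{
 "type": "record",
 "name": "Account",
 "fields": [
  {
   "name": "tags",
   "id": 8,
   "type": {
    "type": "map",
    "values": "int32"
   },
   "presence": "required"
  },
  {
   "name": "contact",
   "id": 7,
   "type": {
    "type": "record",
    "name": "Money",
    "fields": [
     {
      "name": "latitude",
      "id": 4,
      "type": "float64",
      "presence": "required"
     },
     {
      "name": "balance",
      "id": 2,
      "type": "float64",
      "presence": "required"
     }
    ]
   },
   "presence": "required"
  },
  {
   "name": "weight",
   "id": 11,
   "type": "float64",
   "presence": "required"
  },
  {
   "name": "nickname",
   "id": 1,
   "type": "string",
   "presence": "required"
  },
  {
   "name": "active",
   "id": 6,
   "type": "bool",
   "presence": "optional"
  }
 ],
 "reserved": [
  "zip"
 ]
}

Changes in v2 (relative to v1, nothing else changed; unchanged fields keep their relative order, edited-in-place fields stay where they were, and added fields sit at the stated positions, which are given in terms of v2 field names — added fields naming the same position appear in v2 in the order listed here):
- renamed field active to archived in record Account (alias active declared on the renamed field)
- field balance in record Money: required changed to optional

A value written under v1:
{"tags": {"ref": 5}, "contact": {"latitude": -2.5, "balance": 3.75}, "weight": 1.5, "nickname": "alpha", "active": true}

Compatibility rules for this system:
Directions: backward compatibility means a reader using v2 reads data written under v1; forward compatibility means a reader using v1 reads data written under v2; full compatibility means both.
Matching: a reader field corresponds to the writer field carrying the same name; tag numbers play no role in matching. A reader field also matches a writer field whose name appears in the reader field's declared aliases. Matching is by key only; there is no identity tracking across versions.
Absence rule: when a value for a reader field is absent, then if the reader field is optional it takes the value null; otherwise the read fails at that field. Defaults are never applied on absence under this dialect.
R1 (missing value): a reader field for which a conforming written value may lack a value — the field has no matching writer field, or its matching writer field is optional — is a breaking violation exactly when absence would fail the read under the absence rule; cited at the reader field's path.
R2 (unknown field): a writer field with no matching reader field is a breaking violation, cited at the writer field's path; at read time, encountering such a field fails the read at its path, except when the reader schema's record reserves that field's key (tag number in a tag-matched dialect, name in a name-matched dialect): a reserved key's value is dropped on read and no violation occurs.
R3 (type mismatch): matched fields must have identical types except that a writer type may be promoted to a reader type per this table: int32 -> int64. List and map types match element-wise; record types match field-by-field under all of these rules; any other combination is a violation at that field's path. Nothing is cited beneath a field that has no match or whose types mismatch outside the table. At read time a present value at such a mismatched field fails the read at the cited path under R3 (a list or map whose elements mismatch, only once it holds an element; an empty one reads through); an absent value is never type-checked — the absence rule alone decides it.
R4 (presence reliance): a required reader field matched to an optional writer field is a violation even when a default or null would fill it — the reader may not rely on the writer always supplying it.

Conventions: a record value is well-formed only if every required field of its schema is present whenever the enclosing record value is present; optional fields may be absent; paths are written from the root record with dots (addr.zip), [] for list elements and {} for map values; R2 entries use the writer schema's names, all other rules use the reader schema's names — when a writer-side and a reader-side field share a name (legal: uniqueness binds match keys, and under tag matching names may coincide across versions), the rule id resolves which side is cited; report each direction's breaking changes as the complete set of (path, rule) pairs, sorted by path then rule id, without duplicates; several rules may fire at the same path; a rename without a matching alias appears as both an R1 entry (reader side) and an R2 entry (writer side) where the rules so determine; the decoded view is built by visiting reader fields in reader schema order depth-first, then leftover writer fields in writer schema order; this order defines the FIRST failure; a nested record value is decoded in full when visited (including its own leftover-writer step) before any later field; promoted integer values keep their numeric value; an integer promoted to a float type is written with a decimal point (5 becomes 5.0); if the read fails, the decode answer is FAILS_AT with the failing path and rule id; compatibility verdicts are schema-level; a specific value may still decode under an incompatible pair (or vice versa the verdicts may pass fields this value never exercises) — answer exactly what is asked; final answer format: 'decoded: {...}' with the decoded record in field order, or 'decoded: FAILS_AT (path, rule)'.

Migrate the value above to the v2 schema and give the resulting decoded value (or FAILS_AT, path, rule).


decoded: {"tags": {"ref": 5}, "contact": {"latitude": -2.5, "balance": 3.75}, "weight": 1.5, "nickname": "alpha", "archived": true}

the writer's type comes first in each Account pair
decode walk for Account under reader schema v2:
  tags := {"ref": 5}
  contact.latitude := -2.5
  contact.balance := 3.75
  weight := 1.5
  nickname := "alpha"
  archived := true (from writer active)
  => decoded: {"tags": {"ref": 5}, "contact": {"latitude": -2.5, "balance": 3.75}, "weight": 1.5, "nickname": "alpha", "archived": true}
ruling out the remaining Account differences:
  field balance in record Money: required changed to optional -> shifts the Account verdicts, not this decode


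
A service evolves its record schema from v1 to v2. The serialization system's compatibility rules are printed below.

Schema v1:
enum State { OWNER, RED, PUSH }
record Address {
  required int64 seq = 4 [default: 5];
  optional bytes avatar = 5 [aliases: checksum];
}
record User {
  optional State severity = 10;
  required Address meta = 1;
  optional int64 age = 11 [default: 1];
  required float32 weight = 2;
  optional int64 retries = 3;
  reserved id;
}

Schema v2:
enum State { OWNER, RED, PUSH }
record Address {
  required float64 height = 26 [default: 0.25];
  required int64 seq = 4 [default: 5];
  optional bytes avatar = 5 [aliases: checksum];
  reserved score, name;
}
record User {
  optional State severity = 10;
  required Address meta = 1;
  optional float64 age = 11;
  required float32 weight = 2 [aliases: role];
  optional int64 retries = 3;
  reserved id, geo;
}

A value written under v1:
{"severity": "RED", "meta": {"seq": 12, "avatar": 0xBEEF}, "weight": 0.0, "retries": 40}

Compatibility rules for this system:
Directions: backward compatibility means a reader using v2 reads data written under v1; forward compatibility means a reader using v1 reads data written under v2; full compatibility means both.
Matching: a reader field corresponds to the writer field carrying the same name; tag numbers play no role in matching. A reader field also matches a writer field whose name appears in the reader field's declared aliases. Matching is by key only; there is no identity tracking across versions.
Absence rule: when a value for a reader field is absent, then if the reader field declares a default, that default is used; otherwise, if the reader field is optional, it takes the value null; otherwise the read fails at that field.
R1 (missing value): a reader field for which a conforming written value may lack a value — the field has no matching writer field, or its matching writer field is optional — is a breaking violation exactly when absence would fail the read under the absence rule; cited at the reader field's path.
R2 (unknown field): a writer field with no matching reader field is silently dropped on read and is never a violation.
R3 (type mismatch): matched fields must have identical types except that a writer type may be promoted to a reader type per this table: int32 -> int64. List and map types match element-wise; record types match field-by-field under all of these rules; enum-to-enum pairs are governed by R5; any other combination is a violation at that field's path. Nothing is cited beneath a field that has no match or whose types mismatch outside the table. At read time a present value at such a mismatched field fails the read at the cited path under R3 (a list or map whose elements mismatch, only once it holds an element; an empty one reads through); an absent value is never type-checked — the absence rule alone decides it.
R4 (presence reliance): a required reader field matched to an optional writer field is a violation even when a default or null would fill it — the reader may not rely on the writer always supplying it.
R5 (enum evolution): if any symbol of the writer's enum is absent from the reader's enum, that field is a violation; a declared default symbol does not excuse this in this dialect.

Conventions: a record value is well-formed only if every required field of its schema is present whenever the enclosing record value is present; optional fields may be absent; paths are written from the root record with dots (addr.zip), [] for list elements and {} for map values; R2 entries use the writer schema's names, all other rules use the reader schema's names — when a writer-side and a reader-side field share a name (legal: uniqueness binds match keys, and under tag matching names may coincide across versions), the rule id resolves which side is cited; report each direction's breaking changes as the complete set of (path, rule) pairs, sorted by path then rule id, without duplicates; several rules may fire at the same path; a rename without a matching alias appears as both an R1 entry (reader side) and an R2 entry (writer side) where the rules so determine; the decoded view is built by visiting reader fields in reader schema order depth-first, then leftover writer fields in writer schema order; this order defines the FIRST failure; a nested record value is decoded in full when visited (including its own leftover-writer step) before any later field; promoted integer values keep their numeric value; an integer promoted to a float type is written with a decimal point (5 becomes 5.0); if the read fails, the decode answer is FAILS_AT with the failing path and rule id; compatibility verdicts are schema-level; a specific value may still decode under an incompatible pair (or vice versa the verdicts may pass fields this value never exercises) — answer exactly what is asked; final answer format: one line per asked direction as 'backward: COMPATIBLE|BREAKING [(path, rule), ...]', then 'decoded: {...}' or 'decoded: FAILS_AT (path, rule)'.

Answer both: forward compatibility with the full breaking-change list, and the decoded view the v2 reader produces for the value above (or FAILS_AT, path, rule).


the writer's type comes first in each User pair
checking forward for User: reader v1 against writer v2:
  severity: State -> State, writer optional; from severity
  meta: Address -> Address, writer required; from meta
  age: float64 -> int64, writer optional; from age
  weight: float32 -> float32, writer required; from weight
  retries: int64 -> int64, writer optional; from retries
  meta.seq: int64 -> int64, writer required; from meta.seq
  meta.avatar: bytes -> bytes, writer optional; from meta.avatar
  writer field meta.height has no reader counterpart
  violation R3 at age
  => forward: BREAKING (1)
decode walk for User under reader schema v2:
  severity := "RED"
  meta.height := 0.25 (absent -> default)
  meta.seq := 12
  meta.avatar := 0xBEEF
  age := null (absent, optional -> null)
  weight := 0.0
  retries := 40
  => decoded: {"severity": "RED", "meta": {"height": 0.25, "seq": 12, "avatar": 0xBEEF}, "age": null, "weight": 0.0, "retries": 40}

forward: BREAKING [(age, R3)]; decoded: {"severity": "RED", "meta": {"height": 0.25, "seq": 12, "avatar": 0xBEEF}, "age": null, "weight": 0.0, "retries": 40}


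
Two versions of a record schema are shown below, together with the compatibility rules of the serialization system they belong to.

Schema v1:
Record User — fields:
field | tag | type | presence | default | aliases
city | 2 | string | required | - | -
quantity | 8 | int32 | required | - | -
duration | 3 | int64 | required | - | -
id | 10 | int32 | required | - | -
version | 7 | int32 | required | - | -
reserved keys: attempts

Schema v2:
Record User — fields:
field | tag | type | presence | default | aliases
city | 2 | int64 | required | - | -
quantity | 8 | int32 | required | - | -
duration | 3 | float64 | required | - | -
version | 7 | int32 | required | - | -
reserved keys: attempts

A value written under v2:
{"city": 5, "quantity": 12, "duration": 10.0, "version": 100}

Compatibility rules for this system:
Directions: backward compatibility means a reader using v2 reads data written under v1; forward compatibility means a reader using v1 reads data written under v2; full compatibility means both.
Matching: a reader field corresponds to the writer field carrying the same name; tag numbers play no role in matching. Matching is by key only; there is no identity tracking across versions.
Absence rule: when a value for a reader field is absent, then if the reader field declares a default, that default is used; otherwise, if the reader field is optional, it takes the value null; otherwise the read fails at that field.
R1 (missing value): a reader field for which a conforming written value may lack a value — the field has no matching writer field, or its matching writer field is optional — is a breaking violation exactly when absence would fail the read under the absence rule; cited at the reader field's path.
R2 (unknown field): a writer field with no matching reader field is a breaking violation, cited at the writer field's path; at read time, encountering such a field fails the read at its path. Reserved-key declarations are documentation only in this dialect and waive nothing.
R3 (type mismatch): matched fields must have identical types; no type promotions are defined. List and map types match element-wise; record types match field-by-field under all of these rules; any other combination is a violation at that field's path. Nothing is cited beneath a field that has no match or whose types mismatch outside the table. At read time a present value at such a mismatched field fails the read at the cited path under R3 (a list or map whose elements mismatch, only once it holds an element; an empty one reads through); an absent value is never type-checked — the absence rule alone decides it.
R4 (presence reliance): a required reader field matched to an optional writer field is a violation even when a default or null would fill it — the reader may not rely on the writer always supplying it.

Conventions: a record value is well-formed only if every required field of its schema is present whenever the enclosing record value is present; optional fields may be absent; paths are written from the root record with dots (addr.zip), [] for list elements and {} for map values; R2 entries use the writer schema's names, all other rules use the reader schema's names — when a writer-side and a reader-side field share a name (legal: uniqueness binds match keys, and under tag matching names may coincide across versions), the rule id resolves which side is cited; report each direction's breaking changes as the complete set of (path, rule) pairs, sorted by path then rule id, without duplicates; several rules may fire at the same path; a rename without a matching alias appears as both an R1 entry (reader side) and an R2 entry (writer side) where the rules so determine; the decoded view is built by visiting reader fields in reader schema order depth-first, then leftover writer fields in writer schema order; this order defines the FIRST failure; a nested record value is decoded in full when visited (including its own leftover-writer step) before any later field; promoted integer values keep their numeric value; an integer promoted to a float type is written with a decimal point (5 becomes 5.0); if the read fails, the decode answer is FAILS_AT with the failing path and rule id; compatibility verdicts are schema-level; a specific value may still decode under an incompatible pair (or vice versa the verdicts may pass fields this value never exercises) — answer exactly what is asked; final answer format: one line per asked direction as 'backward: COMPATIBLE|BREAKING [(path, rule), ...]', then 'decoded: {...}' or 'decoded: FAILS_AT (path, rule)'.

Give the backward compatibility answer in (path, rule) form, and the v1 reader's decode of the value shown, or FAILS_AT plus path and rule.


arrows below run writer -> reader for User
backward for User (reader v2, writer v1):
  string -> int64, writer required: city aligns to city
  int32 -> int32, writer required: quantity aligns to quantity
  int64 -> float64, writer required: duration aligns to duration
  int32 -> int32, writer required: version aligns to version
  writer field id has no reader counterpart
  breaking: (city, R3)
  breaking: (duration, R3)
  breaking: (id, R2)
  => backward verdict for User: BREAKING, 3 violation(s)
decode walk for User under reader schema v1:
  read fails at city under R3
  => FAILS_AT (city, R3)

backward: BREAKING [(city, R3), (duration, R3), (id, R2)]; decoded: FAILS_AT (city, R3)


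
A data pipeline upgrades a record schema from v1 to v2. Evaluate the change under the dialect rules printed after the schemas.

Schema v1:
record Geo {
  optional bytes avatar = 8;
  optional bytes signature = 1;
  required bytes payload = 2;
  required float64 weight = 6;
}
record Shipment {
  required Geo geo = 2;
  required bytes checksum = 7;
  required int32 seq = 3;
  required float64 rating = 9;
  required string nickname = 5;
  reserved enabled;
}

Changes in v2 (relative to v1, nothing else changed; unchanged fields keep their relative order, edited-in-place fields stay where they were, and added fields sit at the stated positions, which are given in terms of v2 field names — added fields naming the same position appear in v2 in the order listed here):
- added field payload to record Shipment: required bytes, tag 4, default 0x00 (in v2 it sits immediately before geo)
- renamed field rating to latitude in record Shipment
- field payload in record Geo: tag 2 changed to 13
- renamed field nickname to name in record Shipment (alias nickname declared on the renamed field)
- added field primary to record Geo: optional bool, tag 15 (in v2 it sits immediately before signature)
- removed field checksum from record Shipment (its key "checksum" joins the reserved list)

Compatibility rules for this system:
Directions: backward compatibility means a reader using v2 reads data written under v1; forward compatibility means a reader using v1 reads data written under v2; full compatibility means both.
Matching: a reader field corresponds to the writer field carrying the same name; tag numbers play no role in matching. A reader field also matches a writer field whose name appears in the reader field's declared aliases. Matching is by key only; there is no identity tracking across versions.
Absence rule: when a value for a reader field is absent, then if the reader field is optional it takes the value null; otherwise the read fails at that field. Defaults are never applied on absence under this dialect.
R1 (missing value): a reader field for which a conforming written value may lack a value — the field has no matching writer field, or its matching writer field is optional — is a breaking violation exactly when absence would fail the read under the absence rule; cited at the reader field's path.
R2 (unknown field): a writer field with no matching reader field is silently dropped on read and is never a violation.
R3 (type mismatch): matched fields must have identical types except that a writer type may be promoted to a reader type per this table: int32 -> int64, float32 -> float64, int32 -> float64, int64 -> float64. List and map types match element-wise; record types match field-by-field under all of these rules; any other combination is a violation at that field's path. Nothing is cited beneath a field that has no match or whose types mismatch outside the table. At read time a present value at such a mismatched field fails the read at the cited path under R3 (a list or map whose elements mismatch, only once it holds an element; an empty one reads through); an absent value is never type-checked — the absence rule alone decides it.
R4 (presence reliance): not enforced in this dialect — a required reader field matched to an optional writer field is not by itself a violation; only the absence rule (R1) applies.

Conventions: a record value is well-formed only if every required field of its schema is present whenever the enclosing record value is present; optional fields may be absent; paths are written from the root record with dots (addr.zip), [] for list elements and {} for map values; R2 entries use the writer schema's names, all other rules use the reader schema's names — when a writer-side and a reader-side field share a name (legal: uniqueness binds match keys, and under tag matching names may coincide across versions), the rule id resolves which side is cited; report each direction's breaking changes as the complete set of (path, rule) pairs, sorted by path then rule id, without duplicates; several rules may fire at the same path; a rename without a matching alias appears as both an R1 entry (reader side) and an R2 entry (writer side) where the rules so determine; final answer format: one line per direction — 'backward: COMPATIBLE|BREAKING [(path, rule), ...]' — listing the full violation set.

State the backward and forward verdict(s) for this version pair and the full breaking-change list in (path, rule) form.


backward: BREAKING [(latitude, R1), (payload, R1)]; forward: BREAKING [(checksum, R1), (nickname, R1), (rating, R1)]

in Shipment below, arrows point writer -> reader
checking backward for Shipment: reader v2 against writer v1:
  payload has no writer counterpart
  writer required, Geo -> Geo: reader geo maps from writer geo
  writer required, int32 -> int32: reader seq maps from writer seq
  latitude has no writer counterpart
  writer required, string -> string: reader name maps from writer nickname
  writer checksum: unknown to reader
  writer rating: unknown to reader
  writer optional, bytes -> bytes: reader geo.avatar maps from writer geo.avatar
  geo.primary has no writer counterpart
  writer optional, bytes -> bytes: reader geo.signature maps from writer geo.signature
  writer required, bytes -> bytes: reader geo.payload maps from writer geo.payload
  writer required, float64 -> float64: reader geo.weight maps from writer geo.weight
  rule R1 violated at latitude
  rule R1 violated at payload
  backward on Shipment therefore BREAKING (2)
checking forward for Shipment: reader v1 against writer v2:
  writer required, Geo -> Geo: reader geo maps from writer geo
  checksum has no writer counterpart
  writer required, int32 -> int32: reader seq maps from writer seq
  rating has no writer counterpart
  nickname has no writer counterpart
  writer payload: unknown to reader
  writer latitude: unknown to reader
  writer name: unknown to reader
  writer optional, bytes -> bytes: reader geo.avatar maps from writer geo.avatar
  writer optional, bytes -> bytes: reader geo.signature maps from writer geo.signature
  writer required, bytes -> bytes: reader geo.payload maps from writer geo.payload
  writer required, float64 -> float64: reader geo.weight maps from writer geo.weight
  writer geo.primary: unknown to reader
  rule R1 violated at checksum
  rule R1 violated at nickname
  rule R1 violated at rating
  forward on Shipment therefore BREAKING (3)


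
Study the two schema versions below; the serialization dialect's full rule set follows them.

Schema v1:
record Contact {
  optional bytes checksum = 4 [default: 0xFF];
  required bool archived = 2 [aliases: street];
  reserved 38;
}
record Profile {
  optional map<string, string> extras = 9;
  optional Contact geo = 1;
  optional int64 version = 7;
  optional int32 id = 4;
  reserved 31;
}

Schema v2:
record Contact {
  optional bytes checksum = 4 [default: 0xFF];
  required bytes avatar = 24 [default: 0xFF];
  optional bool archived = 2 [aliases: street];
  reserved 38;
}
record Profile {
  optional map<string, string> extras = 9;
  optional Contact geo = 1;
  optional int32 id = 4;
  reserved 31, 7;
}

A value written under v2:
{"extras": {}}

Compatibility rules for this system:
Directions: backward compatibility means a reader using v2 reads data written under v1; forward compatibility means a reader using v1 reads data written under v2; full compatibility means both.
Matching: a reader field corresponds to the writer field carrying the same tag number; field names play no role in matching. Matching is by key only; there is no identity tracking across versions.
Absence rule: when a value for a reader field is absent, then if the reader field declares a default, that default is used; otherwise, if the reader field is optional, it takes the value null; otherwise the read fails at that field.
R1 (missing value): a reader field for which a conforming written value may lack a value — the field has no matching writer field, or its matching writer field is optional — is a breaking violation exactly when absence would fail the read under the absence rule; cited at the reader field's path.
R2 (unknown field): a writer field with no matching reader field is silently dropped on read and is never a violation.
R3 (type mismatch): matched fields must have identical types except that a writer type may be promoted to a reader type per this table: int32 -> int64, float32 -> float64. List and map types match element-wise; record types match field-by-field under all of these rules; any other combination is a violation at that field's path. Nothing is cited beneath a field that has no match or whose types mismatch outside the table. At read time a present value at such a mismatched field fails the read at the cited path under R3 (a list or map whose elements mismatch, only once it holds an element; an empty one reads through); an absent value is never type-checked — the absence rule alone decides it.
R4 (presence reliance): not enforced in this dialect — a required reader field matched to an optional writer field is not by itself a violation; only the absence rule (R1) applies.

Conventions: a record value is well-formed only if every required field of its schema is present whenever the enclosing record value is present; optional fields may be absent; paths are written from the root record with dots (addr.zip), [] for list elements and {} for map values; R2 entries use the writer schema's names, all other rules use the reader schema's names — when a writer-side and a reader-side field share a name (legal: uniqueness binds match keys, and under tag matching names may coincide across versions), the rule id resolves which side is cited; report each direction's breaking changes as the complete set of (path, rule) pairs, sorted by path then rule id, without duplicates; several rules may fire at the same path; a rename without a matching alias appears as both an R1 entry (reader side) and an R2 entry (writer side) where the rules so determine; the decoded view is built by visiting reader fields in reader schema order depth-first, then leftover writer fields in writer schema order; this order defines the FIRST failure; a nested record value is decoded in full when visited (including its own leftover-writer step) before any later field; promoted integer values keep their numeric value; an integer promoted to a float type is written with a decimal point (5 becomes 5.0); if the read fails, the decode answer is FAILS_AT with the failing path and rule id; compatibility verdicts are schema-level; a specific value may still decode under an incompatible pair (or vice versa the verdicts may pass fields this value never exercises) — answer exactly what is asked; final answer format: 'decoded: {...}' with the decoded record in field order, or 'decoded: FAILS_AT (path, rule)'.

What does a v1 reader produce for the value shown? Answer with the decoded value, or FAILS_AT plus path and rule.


decoded: {"extras": {}, "geo": null, "version": null, "id": null}

the writer's type comes first in each Profile pair
decode (reader v1):
  extras := {}
  geo := null (absent, optional -> null)
  version := null (absent, optional -> null)
  id := null (absent, optional -> null)
  => decoded: {"extras": {}, "geo": null, "version": null, "id": null}
diffs on Profile not affecting the asked answer:
  removed field version from record Profile (its key 7 joins the reserved list) -> inert under this dialect — no rule fires on Profile and the result does not move
  added field avatar to record Contact: required bytes, tag 24, default 0xFF (in v2 it sits immediately before archived) -> inert under this dialect — no rule fires on Profile and the result does not move
  field archived in record Contact: required changed to optional -> matters for Profile compatibility verdicts, not for this value's decode


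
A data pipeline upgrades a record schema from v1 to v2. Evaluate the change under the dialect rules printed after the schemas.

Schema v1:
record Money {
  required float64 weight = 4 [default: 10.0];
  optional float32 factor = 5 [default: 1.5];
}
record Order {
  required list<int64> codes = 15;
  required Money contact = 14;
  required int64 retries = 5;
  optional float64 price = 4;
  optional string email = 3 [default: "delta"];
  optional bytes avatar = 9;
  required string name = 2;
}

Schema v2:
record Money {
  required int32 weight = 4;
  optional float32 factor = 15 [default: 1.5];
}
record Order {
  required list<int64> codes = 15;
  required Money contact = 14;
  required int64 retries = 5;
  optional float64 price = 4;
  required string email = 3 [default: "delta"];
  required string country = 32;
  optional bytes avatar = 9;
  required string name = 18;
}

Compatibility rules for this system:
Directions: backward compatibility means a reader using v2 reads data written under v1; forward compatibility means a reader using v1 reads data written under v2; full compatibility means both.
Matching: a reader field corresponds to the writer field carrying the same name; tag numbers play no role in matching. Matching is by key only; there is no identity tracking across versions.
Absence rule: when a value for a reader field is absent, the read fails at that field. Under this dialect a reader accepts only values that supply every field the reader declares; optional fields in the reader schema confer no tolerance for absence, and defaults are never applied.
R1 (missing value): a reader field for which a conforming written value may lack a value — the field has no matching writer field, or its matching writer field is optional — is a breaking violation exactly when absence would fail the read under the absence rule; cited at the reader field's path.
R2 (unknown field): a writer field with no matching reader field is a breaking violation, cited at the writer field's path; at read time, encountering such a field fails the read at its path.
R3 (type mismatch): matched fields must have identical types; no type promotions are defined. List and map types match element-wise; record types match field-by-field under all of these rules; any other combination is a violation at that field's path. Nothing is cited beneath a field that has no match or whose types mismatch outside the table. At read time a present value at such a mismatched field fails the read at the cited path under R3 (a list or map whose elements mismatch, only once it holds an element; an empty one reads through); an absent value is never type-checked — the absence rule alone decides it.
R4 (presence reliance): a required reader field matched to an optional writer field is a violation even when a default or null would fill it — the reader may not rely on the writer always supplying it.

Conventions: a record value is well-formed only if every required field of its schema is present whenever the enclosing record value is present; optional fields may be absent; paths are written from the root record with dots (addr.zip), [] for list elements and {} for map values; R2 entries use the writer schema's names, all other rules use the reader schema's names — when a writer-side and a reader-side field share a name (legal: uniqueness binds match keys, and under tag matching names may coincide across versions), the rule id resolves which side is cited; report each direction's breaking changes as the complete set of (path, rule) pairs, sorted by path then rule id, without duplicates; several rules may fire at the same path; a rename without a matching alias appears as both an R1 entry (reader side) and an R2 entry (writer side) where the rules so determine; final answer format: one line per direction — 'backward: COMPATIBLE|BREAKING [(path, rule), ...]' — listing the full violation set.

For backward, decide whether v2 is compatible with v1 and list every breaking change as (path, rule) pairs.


backward: BREAKING [(avatar, R1), (contact.factor, R1), (contact.weight, R3), (country, R1), (email, R1), (email, R4), (price, R1)]

in Order below, arrows point writer -> reader
backward pass over Order, reader schema v2, writer schema v1:
  writer required, list<int64> -> list<int64>: reader codes maps from writer codes
  writer required, Money -> Money: reader contact maps from writer contact
  writer required, int64 -> int64: reader retries maps from writer retries
  writer optional, float64 -> float64: reader price maps from writer price
  writer optional, string -> string: reader email maps from writer email
  country has no writer counterpart
  writer optional, bytes -> bytes: reader avatar maps from writer avatar
  writer required, string -> string: reader name maps from writer name
  writer required, float64 -> int32: reader contact.weight maps from writer contact.weight
  writer optional, float32 -> float32: reader contact.factor maps from writer contact.factor
  rule R1 violated at avatar
  rule R1 violated at contact.factor
  rule R3 violated at contact.weight
  rule R1 violated at country
  rule R1 violated at email
  rule R4 violated at email
  rule R1 violated at price
  => backward: BREAKING (7)
the other Order changes do not affect what is asked:
  field factor in record Money: tag 5 changed to 15 -> no rule fires on it in Order's dialect; the asked verdict holds
  field name in record Order: tag 2 changed to 18 -> no rule fires on it in Order's dialect; the asked verdict holds


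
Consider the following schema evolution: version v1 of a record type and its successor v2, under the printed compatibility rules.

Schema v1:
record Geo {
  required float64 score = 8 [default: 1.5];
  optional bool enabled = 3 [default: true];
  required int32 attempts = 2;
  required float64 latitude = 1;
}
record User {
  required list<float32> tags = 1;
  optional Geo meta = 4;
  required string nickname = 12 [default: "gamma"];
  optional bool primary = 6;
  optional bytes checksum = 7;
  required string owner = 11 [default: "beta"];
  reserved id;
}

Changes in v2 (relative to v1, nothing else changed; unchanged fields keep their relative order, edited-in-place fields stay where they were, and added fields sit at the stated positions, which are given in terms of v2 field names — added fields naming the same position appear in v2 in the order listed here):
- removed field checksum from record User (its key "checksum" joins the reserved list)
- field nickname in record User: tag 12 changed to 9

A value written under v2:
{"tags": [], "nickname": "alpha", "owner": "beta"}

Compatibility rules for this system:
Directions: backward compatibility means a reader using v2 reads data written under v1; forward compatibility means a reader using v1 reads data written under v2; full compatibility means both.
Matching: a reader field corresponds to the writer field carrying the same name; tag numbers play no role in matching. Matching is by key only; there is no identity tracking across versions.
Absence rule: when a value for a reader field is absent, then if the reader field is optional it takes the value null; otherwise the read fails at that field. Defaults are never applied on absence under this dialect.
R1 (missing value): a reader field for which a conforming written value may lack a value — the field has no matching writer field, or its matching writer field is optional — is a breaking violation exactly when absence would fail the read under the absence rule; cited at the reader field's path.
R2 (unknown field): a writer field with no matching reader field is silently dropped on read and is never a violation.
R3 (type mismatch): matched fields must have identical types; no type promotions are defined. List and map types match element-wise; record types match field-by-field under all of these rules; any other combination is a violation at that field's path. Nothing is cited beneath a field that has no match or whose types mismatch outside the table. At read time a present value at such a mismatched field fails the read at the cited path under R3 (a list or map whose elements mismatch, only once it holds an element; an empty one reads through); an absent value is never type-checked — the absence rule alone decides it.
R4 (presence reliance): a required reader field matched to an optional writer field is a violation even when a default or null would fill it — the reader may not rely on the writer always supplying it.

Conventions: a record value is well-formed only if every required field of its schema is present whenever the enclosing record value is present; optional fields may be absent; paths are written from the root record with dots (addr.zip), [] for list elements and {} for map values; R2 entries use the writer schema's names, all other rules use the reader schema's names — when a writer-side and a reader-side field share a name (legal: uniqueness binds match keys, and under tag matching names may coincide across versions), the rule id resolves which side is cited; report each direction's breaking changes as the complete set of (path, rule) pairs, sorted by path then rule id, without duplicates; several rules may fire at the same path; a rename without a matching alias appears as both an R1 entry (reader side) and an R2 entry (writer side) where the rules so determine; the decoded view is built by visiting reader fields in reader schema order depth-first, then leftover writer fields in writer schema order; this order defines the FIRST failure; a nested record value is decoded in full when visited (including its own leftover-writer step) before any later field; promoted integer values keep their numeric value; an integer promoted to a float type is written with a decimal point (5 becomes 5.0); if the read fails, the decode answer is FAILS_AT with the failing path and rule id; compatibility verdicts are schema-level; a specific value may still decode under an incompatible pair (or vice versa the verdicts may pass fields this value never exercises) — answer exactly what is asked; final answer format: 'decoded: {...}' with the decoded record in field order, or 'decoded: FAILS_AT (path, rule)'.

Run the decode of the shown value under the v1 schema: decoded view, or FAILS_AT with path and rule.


in User below, arrows point writer -> reader
decode walk for User under reader schema v1:
  tags := []
  meta := null (absent, optional -> null)
  nickname := "alpha"
  primary := null (absent, optional -> null)
  checksum := null (absent, optional -> null)
  owner := "beta"
  => decoded: {"tags": [], "meta": null, "nickname": "alpha", "primary": null, "checksum": null, "owner": "beta"}
the other User changes do not affect what is asked:
  removed field checksum from record User (its key "checksum" joins the reserved list) -> inert under this dialect — no rule fires on User and the result does not move
  field nickname in record User: tag 12 changed to 9 -> inert under this dialect — no rule fires on User and the result does not move

decoded: {"tags": [], "meta": null, "nickname": "alpha", "primary": null, "checksum": null, "owner": "beta"}
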